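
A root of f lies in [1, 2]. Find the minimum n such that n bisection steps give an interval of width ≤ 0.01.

Width after n steps is 1/2^n. Need 2^n ≥ 1/0.01 = 100.
2^6 = 64 < 100 ≤ 2^7 = 128, so n = 7.

7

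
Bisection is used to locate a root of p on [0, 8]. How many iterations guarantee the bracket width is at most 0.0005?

14

Width after n steps is 8/2^n. Need 2^n ≥ 8/0.0005 = 16000.
2^13 = 8192 < 16000 ≤ 2^14 = 16384, so n = 14.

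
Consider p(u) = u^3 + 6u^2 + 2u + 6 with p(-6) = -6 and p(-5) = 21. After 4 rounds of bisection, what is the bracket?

[-5.875, -5.8125]

u = -5.5 gives p = 10.125, positive; keep [-6, -5.5]
u = -5.75 gives p = 2.765625, positive; keep [-6, -5.75]
u = -5.875 gives p = -1.435547, negative; keep [-5.875, -5.75]
u = -5.8125 gives p = 0.7097, positive; keep [-5.875, -5.8125]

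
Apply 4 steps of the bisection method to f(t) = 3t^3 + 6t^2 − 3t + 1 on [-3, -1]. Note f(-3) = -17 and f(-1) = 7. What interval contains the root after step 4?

midpoint -2: f = 7 > 0 → [-3, -2]
midpoint -2.5: f = -0.875 < 0 → [-2.5, -2]
midpoint -2.25: f = 3.953125 > 0 → [-2.5, -2.25]
midpoint -2.375: f = 1.7793 > 0 → [-2.5, -2.375]

[-2.5, -2.375]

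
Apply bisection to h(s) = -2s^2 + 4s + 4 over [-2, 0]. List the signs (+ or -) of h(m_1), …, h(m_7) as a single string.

h(-1) = -2 < 0, so the root lies in [-1, 0]
h(-0.5) = 1.5 > 0, so the root lies in [-1, -0.5]
h(-0.75) = -0.125 < 0, so the root lies in [-0.75, -0.5]
h(-0.625) = 0.7188 > 0, so the root lies in [-0.75, -0.625]
h(-0.6875) = 0.3047 > 0, so the root lies in [-0.75, -0.6875]
h(-0.71875) = 0.0918 > 0, so the root lies in [-0.75, -0.71875]
h(-0.734375) = -0.0161 < 0, so the root lies in [-0.734375, -0.71875]

-+-+++-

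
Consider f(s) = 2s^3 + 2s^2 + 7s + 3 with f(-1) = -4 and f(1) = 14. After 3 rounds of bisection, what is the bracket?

[-0.5, -0.25]

s = 0 gives f = 3, positive; keep [-1, 0]
s = -0.5 gives f = -0.25, negative; keep [-0.5, 0]
s = -0.25 gives f = 1.34375, positive; keep [-0.5, -0.25]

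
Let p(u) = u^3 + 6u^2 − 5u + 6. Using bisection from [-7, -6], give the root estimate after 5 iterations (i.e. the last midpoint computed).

p(-6.5) = 17.375 > 0, so the root lies in [-7, -6.5]
p(-6.75) = 5.578125 > 0, so the root lies in [-7, -6.75]
p(-6.875) = -0.982422 < 0, so the root lies in [-6.875, -6.75]
p(-6.8125) = 2.3542 > 0, so the root lies in [-6.875, -6.8125]
p(-6.84375) = 0.7001 > 0, so the root lies in [-6.875, -6.84375]

-6.84375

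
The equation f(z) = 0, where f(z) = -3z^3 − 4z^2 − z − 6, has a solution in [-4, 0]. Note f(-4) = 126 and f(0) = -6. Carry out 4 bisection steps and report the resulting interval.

midpoint -2: f = 4 > 0 → [-2, 0]
midpoint -1: f = -6 < 0 → [-2, -1]
midpoint -1.5: f = -3.375 < 0 → [-2, -1.5]
midpoint -1.75: f = -0.4219 < 0 → [-2, -1.75]

[-2, -1.75]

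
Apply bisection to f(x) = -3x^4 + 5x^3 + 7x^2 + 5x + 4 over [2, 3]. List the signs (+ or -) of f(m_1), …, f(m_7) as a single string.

x = 2.5 gives f = 21.1875, positive; keep [2.5, 3]
x = 2.75 gives f = 3.097656, positive; keep [2.75, 3]
x = 2.875 gives f = -9.908936, negative; keep [2.75, 2.875]
x = 2.8125 gives f = -3.0415, negative; keep [2.75, 2.8125]
x = 2.78125 gives f = 0.1165, positive; keep [2.78125, 2.8125]
x = 2.796875 gives f = -1.4401, negative; keep [2.78125, 2.796875]
x = 2.7890625 gives f = -0.6563, negative; keep [2.78125, 2.7890625]

++--+--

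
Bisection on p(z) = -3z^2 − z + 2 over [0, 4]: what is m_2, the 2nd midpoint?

p(2) = -12 < 0, so the root lies in [0, 2]
p(1) = -2 < 0, so the root lies in [0, 1]

1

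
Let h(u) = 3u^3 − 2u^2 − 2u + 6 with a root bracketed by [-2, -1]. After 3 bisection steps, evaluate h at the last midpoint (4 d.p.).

1.4473

midpoint -1.5: h = -5.625 < 0 → [-1.5, -1]
midpoint -1.25: h = -0.484375 < 0 → [-1.25, -1]
midpoint -1.125: h = 1.447266 > 0 → [-1.25, -1.125]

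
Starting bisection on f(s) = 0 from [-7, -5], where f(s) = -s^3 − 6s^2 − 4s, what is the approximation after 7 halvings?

m = -6, f(m) = 24 (+); new bracket [-6, -5]
m = -5.5, f(m) = 6.875 (+); new bracket [-5.5, -5]
m = -5.25, f(m) = 0.328125 (+); new bracket [-5.25, -5]
m = -5.125, f(m) = -2.4824 (−); new bracket [-5.25, -5.125]
m = -5.1875, f(m) = -1.1145 (−); new bracket [-5.25, -5.1875]
m = -5.21875, f(m) = -0.4026 (−); new bracket [-5.25, -5.21875]
m = -5.234375, f(m) = -0.0396 (−); new bracket [-5.25, -5.234375]

-5.234375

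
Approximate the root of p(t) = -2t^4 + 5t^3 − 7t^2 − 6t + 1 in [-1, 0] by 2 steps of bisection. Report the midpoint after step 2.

-0.75

p(-0.5) = 1.5 > 0, so the root lies in [-1, -0.5]
p(-0.75) = -1.179688 < 0, so the root lies in [-0.75, -0.5]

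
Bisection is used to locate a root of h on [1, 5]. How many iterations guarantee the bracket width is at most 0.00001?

19

Width after n steps is 4/2^n. Need 2^n ≥ 4/0.00001 = 400000.
2^18 = 262144 < 400000 ≤ 2^19 = 524288, so n = 19.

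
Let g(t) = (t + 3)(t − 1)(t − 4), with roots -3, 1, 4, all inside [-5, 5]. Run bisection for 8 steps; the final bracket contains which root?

t = 0 gives g = 12, positive; keep [-5, 0]
t = -2.5 gives g = 11.375, positive; keep [-5, -2.5]
t = -3.75 gives g = -27.609375, negative; keep [-3.75, -2.5]
t = -3.125 gives g = -3.6738, negative; keep [-3.125, -2.5]
t = -2.8125 gives g = 4.8699, positive; keep [-3.125, -2.8125]
t = -2.96875 gives g = 0.8643, positive; keep [-3.125, -2.96875]
t = -3.046875 gives g = -1.3368, negative; keep [-3.046875, -2.96875]
t = -3.0078125 gives g = -0.2194, negative; keep [-3.0078125, -2.96875]

-3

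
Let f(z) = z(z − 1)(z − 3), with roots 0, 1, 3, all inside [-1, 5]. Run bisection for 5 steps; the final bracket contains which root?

3

z = 2 gives f = -2, negative; keep [2, 5]
z = 3.5 gives f = 4.375, positive; keep [2, 3.5]
z = 2.75 gives f = -1.203125, negative; keep [2.75, 3.5]
z = 3.125 gives f = 0.8301, positive; keep [2.75, 3.125]
z = 2.9375 gives f = -0.3557, negative; keep [2.9375, 3.125]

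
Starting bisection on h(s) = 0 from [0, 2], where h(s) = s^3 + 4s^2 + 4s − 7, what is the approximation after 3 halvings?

h(1) = 2 > 0, so the root lies in [0, 1]
h(0.5) = -3.875 < 0, so the root lies in [0.5, 1]
h(0.75) = -1.328125 < 0, so the root lies in [0.75, 1]

0.75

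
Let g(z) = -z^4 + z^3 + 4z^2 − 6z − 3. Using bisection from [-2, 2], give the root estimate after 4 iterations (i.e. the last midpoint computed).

g(0) = -3 < 0, so the root lies in [-2, 0]
g(-1) = 5 > 0, so the root lies in [-1, 0]
g(-0.5) = 0.8125 > 0, so the root lies in [-0.5, 0]
g(-0.25) = -1.2695 < 0, so the root lies in [-0.5, -0.25]

-0.25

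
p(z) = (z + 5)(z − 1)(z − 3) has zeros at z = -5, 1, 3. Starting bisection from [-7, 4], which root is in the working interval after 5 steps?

p(-1.5) = 39.375 > 0, so the root lies in [-7, -1.5]
p(-4.25) = 28.546875 > 0, so the root lies in [-7, -4.25]
p(-5.625) = -35.712891 < 0, so the root lies in [-5.625, -4.25]
p(-4.9375) = 2.9456 > 0, so the root lies in [-5.625, -4.9375]
p(-5.28125) = -14.6297 < 0, so the root lies in [-5.28125, -4.9375]

-5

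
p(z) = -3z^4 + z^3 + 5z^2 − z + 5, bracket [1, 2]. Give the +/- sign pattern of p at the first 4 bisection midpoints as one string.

+--+

p(1.5) = 2.9375 > 0, so the root lies in [1.5, 2]
p(1.75) = -4.214844 < 0, so the root lies in [1.5, 1.75]
p(1.625) = -0.049561 < 0, so the root lies in [1.5, 1.625]
p(1.5625) = 1.5778 > 0, so the root lies in [1.5625, 1.625]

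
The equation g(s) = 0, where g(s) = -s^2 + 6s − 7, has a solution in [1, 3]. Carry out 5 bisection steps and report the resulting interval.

[1.5625, 1.625]

s = 2 gives g = 1, positive; keep [1, 2]
s = 1.5 gives g = -0.25, negative; keep [1.5, 2]
s = 1.75 gives g = 0.4375, positive; keep [1.5, 1.75]
s = 1.625 gives g = 0.1094, positive; keep [1.5, 1.625]
s = 1.5625 gives g = -0.0664, negative; keep [1.5625, 1.625]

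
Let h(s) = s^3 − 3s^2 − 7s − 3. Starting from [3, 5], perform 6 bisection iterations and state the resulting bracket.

h(4) = -15 < 0, so the root lies in [4, 5]
h(4.5) = -4.125 < 0, so the root lies in [4.5, 5]
h(4.75) = 3.234375 > 0, so the root lies in [4.5, 4.75]
h(4.625) = -0.6152 < 0, so the root lies in [4.625, 4.75]
h(4.6875) = 1.2664 > 0, so the root lies in [4.625, 4.6875]
h(4.65625) = 0.3148 > 0, so the root lies in [4.625, 4.65625]

[4.625, 4.65625]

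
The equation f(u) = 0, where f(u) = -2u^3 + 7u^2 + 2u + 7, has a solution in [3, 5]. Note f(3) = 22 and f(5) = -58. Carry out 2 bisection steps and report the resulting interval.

m = 4, f(m) = -1 (−); new bracket [3, 4]
m = 3.5, f(m) = 14 (+); new bracket [3.5, 4]

[3.5, 4]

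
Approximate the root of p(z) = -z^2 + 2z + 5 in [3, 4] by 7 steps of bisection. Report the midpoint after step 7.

z = 3.5 gives p = -0.25, negative; keep [3, 3.5]
z = 3.25 gives p = 0.9375, positive; keep [3.25, 3.5]
z = 3.375 gives p = 0.359375, positive; keep [3.375, 3.5]
z = 3.4375 gives p = 0.0586, positive; keep [3.4375, 3.5]
z = 3.46875 gives p = -0.0947, negative; keep [3.4375, 3.46875]
z = 3.453125 gives p = -0.0178, negative; keep [3.4375, 3.453125]
z = 3.4453125 gives p = 0.0204, positive; keep [3.4453125, 3.453125]

3.4453125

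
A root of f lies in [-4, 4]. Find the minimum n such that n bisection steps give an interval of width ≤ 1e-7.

27

Width after n steps is 8/2^n. Need 2^n ≥ 8/1e-7 = 80000000.
2^26 = 67108864 < 80000000 ≤ 2^27 = 134217728, so n = 27.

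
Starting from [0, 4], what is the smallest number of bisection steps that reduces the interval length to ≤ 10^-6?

Width after n steps is 4/2^n. Need 2^n ≥ 4/10^-6 = 4000000.
2^21 = 2097152 < 4000000 ≤ 2^22 = 4194304, so n = 22.

22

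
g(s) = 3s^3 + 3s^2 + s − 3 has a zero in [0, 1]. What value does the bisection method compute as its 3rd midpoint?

s = 0.5 gives g = -1.375, negative; keep [0.5, 1]
s = 0.75 gives g = 0.703125, positive; keep [0.5, 0.75]
s = 0.625 gives g = -0.470703, negative; keep [0.625, 0.75]

0.625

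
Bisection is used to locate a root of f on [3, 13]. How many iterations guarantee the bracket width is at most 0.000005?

Width after n steps is 10/2^n. Need 2^n ≥ 10/0.000005 = 2000000.
2^20 = 1048576 < 2000000 ≤ 2^21 = 2097152, so n = 21.

21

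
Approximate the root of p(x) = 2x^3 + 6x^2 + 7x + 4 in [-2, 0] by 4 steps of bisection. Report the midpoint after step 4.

x = -1 gives p = 1, positive; keep [-2, -1]
x = -1.5 gives p = 0.25, positive; keep [-2, -1.5]
x = -1.75 gives p = -0.59375, negative; keep [-1.75, -1.5]
x = -1.625 gives p = -0.1133, negative; keep [-1.625, -1.5]

-1.625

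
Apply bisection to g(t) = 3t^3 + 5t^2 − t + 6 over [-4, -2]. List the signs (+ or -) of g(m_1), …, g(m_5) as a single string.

midpoint -3: g = -27 < 0 → [-3, -2]
midpoint -2.5: g = -7.125 < 0 → [-2.5, -2]
midpoint -2.25: g = -0.609375 < 0 → [-2.25, -2]
midpoint -2.125: g = 1.916 > 0 → [-2.25, -2.125]
midpoint -2.1875: g = 0.7107 > 0 → [-2.25, -2.1875]

---++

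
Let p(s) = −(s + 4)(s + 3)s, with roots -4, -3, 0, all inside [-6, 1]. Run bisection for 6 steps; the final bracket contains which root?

0

s = -2.5 gives p = 1.875, positive; keep [-2.5, 1]
s = -0.75 gives p = 5.484375, positive; keep [-0.75, 1]
s = 0.125 gives p = -1.611328, negative; keep [-0.75, 0.125]
s = -0.3125 gives p = 3.0969, positive; keep [-0.3125, 0.125]
s = -0.09375 gives p = 1.0643, positive; keep [-0.09375, 0.125]
s = 0.015625 gives p = -0.1892, negative; keep [-0.09375, 0.015625]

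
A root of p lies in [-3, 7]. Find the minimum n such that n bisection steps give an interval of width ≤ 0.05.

8

Width after n steps is 10/2^n. Need 2^n ≥ 10/0.05 = 200.
2^7 = 128 < 200 ≤ 2^8 = 256, so n = 8.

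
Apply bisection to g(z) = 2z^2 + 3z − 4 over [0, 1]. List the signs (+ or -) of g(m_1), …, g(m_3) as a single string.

z = 0.5 gives g = -2, negative; keep [0.5, 1]
z = 0.75 gives g = -0.625, negative; keep [0.75, 1]
z = 0.875 gives g = 0.15625, positive; keep [0.75, 0.875]

--+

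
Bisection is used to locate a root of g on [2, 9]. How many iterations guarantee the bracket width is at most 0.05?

8

Width after n steps is 7/2^n. Need 2^n ≥ 7/0.05 = 140.
2^7 = 128 < 140 ≤ 2^8 = 256, so n = 8.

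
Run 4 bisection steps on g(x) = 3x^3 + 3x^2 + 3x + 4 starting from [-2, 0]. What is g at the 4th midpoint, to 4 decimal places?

0.1504

g(-1) = 1 > 0, so the root lies in [-2, -1]
g(-1.5) = -3.875 < 0, so the root lies in [-1.5, -1]
g(-1.25) = -0.921875 < 0, so the root lies in [-1.25, -1]
g(-1.125) = 0.1504 > 0, so the root lies in [-1.25, -1.125]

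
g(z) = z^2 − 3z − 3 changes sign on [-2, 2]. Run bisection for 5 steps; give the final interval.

g(0) = -3 < 0, so the root lies in [-2, 0]
g(-1) = 1 > 0, so the root lies in [-1, 0]
g(-0.5) = -1.25 < 0, so the root lies in [-1, -0.5]
g(-0.75) = -0.1875 < 0, so the root lies in [-1, -0.75]
g(-0.875) = 0.3906 > 0, so the root lies in [-0.875, -0.75]

[-0.875, -0.75]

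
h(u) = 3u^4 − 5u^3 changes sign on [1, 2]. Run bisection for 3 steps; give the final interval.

midpoint 1.5: h = -1.6875 < 0 → [1.5, 2]
midpoint 1.75: h = 1.339844 > 0 → [1.5, 1.75]
midpoint 1.625: h = -0.536377 < 0 → [1.625, 1.75]

[1.625, 1.75]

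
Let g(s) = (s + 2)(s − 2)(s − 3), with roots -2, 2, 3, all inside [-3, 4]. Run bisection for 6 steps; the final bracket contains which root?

m = 0.5, g(m) = 9.375 (+); new bracket [-3, 0.5]
m = -1.25, g(m) = 10.359375 (+); new bracket [-3, -1.25]
m = -2.125, g(m) = -2.642578 (−); new bracket [-2.125, -1.25]
m = -1.6875, g(m) = 5.4016 (+); new bracket [-2.125, -1.6875]
m = -1.90625, g(m) = 1.7967 (+); new bracket [-2.125, -1.90625]
m = -2.015625, g(m) = -0.3147 (−); new bracket [-2.015625, -1.90625]

-2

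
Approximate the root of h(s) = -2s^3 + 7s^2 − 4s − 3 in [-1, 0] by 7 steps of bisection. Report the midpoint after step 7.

midpoint -0.5: h = 1 > 0 → [-0.5, 0]
midpoint -0.25: h = -1.53125 < 0 → [-0.5, -0.25]
midpoint -0.375: h = -0.410156 < 0 → [-0.5, -0.375]
midpoint -0.4375: h = 0.2573 > 0 → [-0.4375, -0.375]
midpoint -0.40625: h = -0.0856 < 0 → [-0.4375, -0.40625]
midpoint -0.421875: h = 0.0835 > 0 → [-0.421875, -0.40625]
midpoint -0.4140625: h = -0.0016 < 0 → [-0.421875, -0.4140625]

-0.4140625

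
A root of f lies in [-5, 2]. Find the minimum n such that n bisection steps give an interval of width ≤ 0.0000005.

24

Width after n steps is 7/2^n. Need 2^n ≥ 7/0.0000005 = 14000000.
2^23 = 8388608 < 14000000 ≤ 2^24 = 16777216, so n = 24.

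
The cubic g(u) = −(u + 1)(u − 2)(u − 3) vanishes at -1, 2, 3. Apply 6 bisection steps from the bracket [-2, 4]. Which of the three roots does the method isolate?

u = 1 gives g = -4, negative; keep [-2, 1]
u = -0.5 gives g = -4.375, negative; keep [-2, -0.5]
u = -1.25 gives g = 3.453125, positive; keep [-1.25, -0.5]
u = -0.875 gives g = -1.3926, negative; keep [-1.25, -0.875]
u = -1.0625 gives g = 0.7776, positive; keep [-1.0625, -0.875]
u = -0.96875 gives g = -0.3682, negative; keep [-1.0625, -0.96875]

-1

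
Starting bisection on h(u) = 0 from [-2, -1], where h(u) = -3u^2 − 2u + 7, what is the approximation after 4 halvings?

-1.9375

midpoint -1.5: h = 3.25 > 0 → [-2, -1.5]
midpoint -1.75: h = 1.3125 > 0 → [-2, -1.75]
midpoint -1.875: h = 0.203125 > 0 → [-2, -1.875]
midpoint -1.9375: h = -0.3867 < 0 → [-1.9375, -1.875]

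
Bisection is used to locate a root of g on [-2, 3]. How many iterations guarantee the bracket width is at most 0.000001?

Width after n steps is 5/2^n. Need 2^n ≥ 5/0.000001 = 5000000.
2^22 = 4194304 < 5000000 ≤ 2^23 = 8388608, so n = 23.

23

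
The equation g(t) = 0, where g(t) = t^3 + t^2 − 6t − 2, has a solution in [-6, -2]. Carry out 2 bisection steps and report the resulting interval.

midpoint -4: g = -26 < 0 → [-4, -2]
midpoint -3: g = -2 < 0 → [-3, -2]

[-3, -2]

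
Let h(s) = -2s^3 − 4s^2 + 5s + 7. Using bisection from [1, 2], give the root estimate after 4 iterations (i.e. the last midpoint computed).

s = 1.5 gives h = -1.25, negative; keep [1, 1.5]
s = 1.25 gives h = 3.09375, positive; keep [1.25, 1.5]
s = 1.375 gives h = 1.113281, positive; keep [1.375, 1.5]
s = 1.4375 gives h = -0.019, negative; keep [1.375, 1.4375]

1.4375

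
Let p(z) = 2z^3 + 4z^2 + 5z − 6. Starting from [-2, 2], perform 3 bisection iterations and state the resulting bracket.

midpoint 0: p = -6 < 0 → [0, 2]
midpoint 1: p = 5 > 0 → [0, 1]
midpoint 0.5: p = -2.25 < 0 → [0.5, 1]

[0.5, 1]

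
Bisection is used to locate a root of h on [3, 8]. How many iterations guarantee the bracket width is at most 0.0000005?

Width after n steps is 5/2^n. Need 2^n ≥ 5/0.0000005 = 10000000.
2^23 = 8388608 < 10000000 ≤ 2^24 = 16777216, so n = 24.

24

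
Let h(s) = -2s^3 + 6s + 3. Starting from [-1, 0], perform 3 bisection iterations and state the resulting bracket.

[-0.625, -0.5]

m = -0.5, h(m) = 0.25 (+); new bracket [-1, -0.5]
m = -0.75, h(m) = -0.65625 (−); new bracket [-0.75, -0.5]
m = -0.625, h(m) = -0.261719 (−); new bracket [-0.625, -0.5]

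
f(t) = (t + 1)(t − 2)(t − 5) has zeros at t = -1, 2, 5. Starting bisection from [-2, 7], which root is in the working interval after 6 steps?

f(2.5) = -4.375 < 0, so the root lies in [2.5, 7]
f(4.75) = -3.953125 < 0, so the root lies in [4.75, 7]
f(5.875) = 23.310547 > 0, so the root lies in [4.75, 5.875]
f(5.3125) = 6.5344 > 0, so the root lies in [4.75, 5.3125]
f(5.03125) = 0.5713 > 0, so the root lies in [4.75, 5.03125]
f(4.890625) = -1.8624 < 0, so the root lies in [4.890625, 5.03125]

5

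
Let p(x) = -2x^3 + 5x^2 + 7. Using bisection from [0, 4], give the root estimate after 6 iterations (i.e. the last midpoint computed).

2.9375

midpoint 2: p = 11 > 0 → [2, 4]
midpoint 3: p = -2 < 0 → [2, 3]
midpoint 2.5: p = 7 > 0 → [2.5, 3]
midpoint 2.75: p = 3.2188 > 0 → [2.75, 3]
midpoint 2.875: p = 0.8008 > 0 → [2.875, 3]
midpoint 2.9375: p = -0.5503 < 0 → [2.875, 2.9375]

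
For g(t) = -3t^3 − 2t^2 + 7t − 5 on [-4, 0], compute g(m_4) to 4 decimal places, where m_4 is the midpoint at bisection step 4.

midpoint -2: g = -3 < 0 → [-4, -2]
midpoint -3: g = 37 > 0 → [-3, -2]
midpoint -2.5: g = 11.875 > 0 → [-2.5, -2]
midpoint -2.25: g = 3.2969 > 0 → [-2.25, -2]

3.2969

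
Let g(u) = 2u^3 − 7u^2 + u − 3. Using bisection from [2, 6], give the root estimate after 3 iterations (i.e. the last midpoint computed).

u = 4 gives g = 17, positive; keep [2, 4]
u = 3 gives g = -9, negative; keep [3, 4]
u = 3.5 gives g = 0.5, positive; keep [3, 3.5]

3.5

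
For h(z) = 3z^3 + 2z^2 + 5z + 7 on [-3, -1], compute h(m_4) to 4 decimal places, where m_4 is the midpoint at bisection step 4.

-0.3652

z = -2 gives h = -19, negative; keep [-2, -1]
z = -1.5 gives h = -6.125, negative; keep [-1.5, -1]
z = -1.25 gives h = -1.984375, negative; keep [-1.25, -1]
z = -1.125 gives h = -0.3652, negative; keep [-1.125, -1]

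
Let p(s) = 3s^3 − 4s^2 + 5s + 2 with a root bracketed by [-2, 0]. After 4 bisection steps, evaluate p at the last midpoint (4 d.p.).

-0.5957

s = -1 gives p = -10, negative; keep [-1, 0]
s = -0.5 gives p = -1.875, negative; keep [-0.5, 0]
s = -0.25 gives p = 0.453125, positive; keep [-0.5, -0.25]
s = -0.375 gives p = -0.5957, negative; keep [-0.375, -0.25]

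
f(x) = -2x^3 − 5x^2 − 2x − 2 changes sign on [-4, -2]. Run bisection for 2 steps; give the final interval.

[-2.5, -2]

midpoint -3: f = 13 > 0 → [-3, -2]
midpoint -2.5: f = 3 > 0 → [-2.5, -2]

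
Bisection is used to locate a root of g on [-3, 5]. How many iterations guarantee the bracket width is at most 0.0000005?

24

Width after n steps is 8/2^n. Need 2^n ≥ 8/0.0000005 = 16000000.
2^23 = 8388608 < 16000000 ≤ 2^24 = 16777216, so n = 24.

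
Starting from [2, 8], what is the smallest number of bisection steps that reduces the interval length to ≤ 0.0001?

Width after n steps is 6/2^n. Need 2^n ≥ 6/0.0001 = 60000.
2^15 = 32768 < 60000 ≤ 2^16 = 65536, so n = 16.

16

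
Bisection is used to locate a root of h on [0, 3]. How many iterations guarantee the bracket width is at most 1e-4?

Width after n steps is 3/2^n. Need 2^n ≥ 3/1e-4 = 30000.
2^14 = 16384 < 30000 ≤ 2^15 = 32768, so n = 15.

15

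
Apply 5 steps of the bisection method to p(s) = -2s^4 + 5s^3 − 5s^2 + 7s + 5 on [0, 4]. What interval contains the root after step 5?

midpoint 2: p = 7 > 0 → [2, 4]
midpoint 3: p = -46 < 0 → [2, 3]
midpoint 2.5: p = -8.75 < 0 → [2, 2.5]
midpoint 2.25: p = 1.1328 > 0 → [2.25, 2.5]
midpoint 2.375: p = -3.229 < 0 → [2.25, 2.375]

[2.25, 2.375]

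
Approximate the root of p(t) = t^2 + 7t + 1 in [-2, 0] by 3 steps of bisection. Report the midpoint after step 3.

t = -1 gives p = -5, negative; keep [-1, 0]
t = -0.5 gives p = -2.25, negative; keep [-0.5, 0]
t = -0.25 gives p = -0.6875, negative; keep [-0.25, 0]

-0.25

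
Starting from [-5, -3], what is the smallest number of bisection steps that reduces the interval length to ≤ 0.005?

Width after n steps is 2/2^n. Need 2^n ≥ 2/0.005 = 400.
2^8 = 256 < 400 ≤ 2^9 = 512, so n = 9.

9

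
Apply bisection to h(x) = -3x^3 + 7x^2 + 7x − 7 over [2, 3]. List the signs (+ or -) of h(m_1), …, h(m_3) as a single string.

x = 2.5 gives h = 7.375, positive; keep [2.5, 3]
x = 2.75 gives h = 2.796875, positive; keep [2.75, 3]
x = 2.875 gives h = -0.306641, negative; keep [2.75, 2.875]

++-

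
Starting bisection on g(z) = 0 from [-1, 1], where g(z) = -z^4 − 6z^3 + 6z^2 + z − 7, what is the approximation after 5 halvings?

midpoint 0: g = -7 < 0 → [-1, 0]
midpoint -0.5: g = -5.3125 < 0 → [-1, -0.5]
midpoint -0.75: g = -2.160156 < 0 → [-1, -0.75]
midpoint -0.875: g = 0.1521 > 0 → [-0.875, -0.75]
midpoint -0.8125: g = -1.0691 < 0 → [-0.875, -0.8125]

-0.8125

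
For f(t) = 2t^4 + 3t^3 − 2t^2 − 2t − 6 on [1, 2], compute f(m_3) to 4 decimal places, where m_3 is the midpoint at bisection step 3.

2.4165

m = 1.5, f(m) = 6.75 (+); new bracket [1, 1.5]
m = 1.25, f(m) = -0.882812 (−); new bracket [1.25, 1.5]
m = 1.375, f(m) = 2.416504 (+); new bracket [1.25, 1.375]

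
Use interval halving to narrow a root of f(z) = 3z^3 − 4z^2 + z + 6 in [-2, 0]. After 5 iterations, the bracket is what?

midpoint -1: f = -2 < 0 → [-1, 0]
midpoint -0.5: f = 4.125 > 0 → [-1, -0.5]
midpoint -0.75: f = 1.734375 > 0 → [-1, -0.75]
midpoint -0.875: f = 0.0527 > 0 → [-1, -0.875]
midpoint -0.9375: f = -0.925 < 0 → [-0.9375, -0.875]

[-0.9375, -0.875]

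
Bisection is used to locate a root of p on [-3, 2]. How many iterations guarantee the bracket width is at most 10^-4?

16

Width after n steps is 5/2^n. Need 2^n ≥ 5/10^-4 = 50000.
2^15 = 32768 < 50000 ≤ 2^16 = 65536, so n = 16.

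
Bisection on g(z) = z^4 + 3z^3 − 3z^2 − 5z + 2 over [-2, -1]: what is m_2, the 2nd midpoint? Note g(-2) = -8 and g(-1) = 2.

-1.25

g(-1.5) = -2.3125 < 0, so the root lies in [-1.5, -1]
g(-1.25) = 0.144531 > 0, so the root lies in [-1.5, -1.25]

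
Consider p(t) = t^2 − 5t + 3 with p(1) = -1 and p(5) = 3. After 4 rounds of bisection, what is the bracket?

[4.25, 4.5]

t = 3 gives p = -3, negative; keep [3, 5]
t = 4 gives p = -1, negative; keep [4, 5]
t = 4.5 gives p = 0.75, positive; keep [4, 4.5]
t = 4.25 gives p = -0.1875, negative; keep [4.25, 4.5]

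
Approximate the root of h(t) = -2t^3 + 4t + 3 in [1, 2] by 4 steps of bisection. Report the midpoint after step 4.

1.6875

h(1.5) = 2.25 > 0, so the root lies in [1.5, 2]
h(1.75) = -0.71875 < 0, so the root lies in [1.5, 1.75]
h(1.625) = 0.917969 > 0, so the root lies in [1.625, 1.75]
h(1.6875) = 0.1392 > 0, so the root lies in [1.6875, 1.75]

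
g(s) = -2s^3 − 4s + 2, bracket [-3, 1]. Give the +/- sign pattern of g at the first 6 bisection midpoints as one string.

g(-1) = 8 > 0, so the root lies in [-1, 1]
g(0) = 2 > 0, so the root lies in [0, 1]
g(0.5) = -0.25 < 0, so the root lies in [0, 0.5]
g(0.25) = 0.9688 > 0, so the root lies in [0.25, 0.5]
g(0.375) = 0.3945 > 0, so the root lies in [0.375, 0.5]
g(0.4375) = 0.0825 > 0, so the root lies in [0.4375, 0.5]

++-+++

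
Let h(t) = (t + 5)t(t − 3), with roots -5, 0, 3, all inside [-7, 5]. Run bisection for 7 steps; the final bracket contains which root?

h(-1) = 16 > 0, so the root lies in [-7, -1]
h(-4) = 28 > 0, so the root lies in [-7, -4]
h(-5.5) = -23.375 < 0, so the root lies in [-5.5, -4]
h(-4.75) = 9.2031 > 0, so the root lies in [-5.5, -4.75]
h(-5.125) = -5.2051 < 0, so the root lies in [-5.125, -4.75]
h(-4.9375) = 2.4495 > 0, so the root lies in [-5.125, -4.9375]
h(-5.03125) = -1.2627 < 0, so the root lies in [-5.03125, -4.9375]

-5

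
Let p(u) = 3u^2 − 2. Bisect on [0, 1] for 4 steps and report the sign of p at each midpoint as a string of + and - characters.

--+-

p(0.5) = -1.25 < 0, so the root lies in [0.5, 1]
p(0.75) = -0.3125 < 0, so the root lies in [0.75, 1]
p(0.875) = 0.296875 > 0, so the root lies in [0.75, 0.875]
p(0.8125) = -0.0195 < 0, so the root lies in [0.8125, 0.875]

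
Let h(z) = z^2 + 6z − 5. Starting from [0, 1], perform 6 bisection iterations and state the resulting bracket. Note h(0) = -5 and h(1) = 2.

[0.734375, 0.75]

z = 0.5 gives h = -1.75, negative; keep [0.5, 1]
z = 0.75 gives h = 0.0625, positive; keep [0.5, 0.75]
z = 0.625 gives h = -0.859375, negative; keep [0.625, 0.75]
z = 0.6875 gives h = -0.4023, negative; keep [0.6875, 0.75]
z = 0.71875 gives h = -0.1709, negative; keep [0.71875, 0.75]
z = 0.734375 gives h = -0.0544, negative; keep [0.734375, 0.75]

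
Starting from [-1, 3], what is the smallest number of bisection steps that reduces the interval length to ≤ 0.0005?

13

Width after n steps is 4/2^n. Need 2^n ≥ 4/0.0005 = 8000.
2^12 = 4096 < 8000 ≤ 2^13 = 8192, so n = 13.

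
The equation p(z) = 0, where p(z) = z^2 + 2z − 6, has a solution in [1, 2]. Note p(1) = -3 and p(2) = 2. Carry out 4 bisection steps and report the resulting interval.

[1.625, 1.6875]

midpoint 1.5: p = -0.75 < 0 → [1.5, 2]
midpoint 1.75: p = 0.5625 > 0 → [1.5, 1.75]
midpoint 1.625: p = -0.109375 < 0 → [1.625, 1.75]
midpoint 1.6875: p = 0.2227 > 0 → [1.625, 1.6875]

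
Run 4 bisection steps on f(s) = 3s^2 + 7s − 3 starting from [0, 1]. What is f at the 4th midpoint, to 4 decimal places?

s = 0.5 gives f = 1.25, positive; keep [0, 0.5]
s = 0.25 gives f = -1.0625, negative; keep [0.25, 0.5]
s = 0.375 gives f = 0.046875, positive; keep [0.25, 0.375]
s = 0.3125 gives f = -0.5195, negative; keep [0.3125, 0.375]

-0.5195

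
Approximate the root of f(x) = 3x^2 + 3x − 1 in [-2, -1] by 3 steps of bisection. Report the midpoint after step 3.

midpoint -1.5: f = 1.25 > 0 → [-1.5, -1]
midpoint -1.25: f = -0.0625 < 0 → [-1.5, -1.25]
midpoint -1.375: f = 0.546875 > 0 → [-1.375, -1.25]

-1.375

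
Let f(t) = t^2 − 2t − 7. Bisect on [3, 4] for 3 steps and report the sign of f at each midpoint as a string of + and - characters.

t = 3.5 gives f = -1.75, negative; keep [3.5, 4]
t = 3.75 gives f = -0.4375, negative; keep [3.75, 4]
t = 3.875 gives f = 0.265625, positive; keep [3.75, 3.875]

--+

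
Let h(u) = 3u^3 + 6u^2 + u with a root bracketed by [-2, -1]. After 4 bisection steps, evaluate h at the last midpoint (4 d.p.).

u = -1.5 gives h = 1.875, positive; keep [-2, -1.5]
u = -1.75 gives h = 0.546875, positive; keep [-2, -1.75]
u = -1.875 gives h = -0.556641, negative; keep [-1.875, -1.75]
u = -1.8125 gives h = 0.0354, positive; keep [-1.875, -1.8125]

0.0354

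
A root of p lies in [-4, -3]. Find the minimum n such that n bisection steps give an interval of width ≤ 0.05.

5

Width after n steps is 1/2^n. Need 2^n ≥ 1/0.05 = 20.
2^4 = 16 < 20 ≤ 2^5 = 32, so n = 5.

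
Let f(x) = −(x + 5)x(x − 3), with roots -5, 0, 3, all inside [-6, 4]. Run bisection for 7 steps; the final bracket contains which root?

x = -1 gives f = -16, negative; keep [-6, -1]
x = -3.5 gives f = -34.125, negative; keep [-6, -3.5]
x = -4.75 gives f = -9.203125, negative; keep [-6, -4.75]
x = -5.375 gives f = 16.8809, positive; keep [-5.375, -4.75]
x = -5.0625 gives f = 2.551, positive; keep [-5.0625, -4.75]
x = -4.90625 gives f = -3.6366, negative; keep [-5.0625, -4.90625]
x = -4.984375 gives f = -0.6218, negative; keep [-5.0625, -4.984375]

-5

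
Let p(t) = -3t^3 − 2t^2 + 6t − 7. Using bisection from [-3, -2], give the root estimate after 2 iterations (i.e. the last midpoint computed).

m = -2.5, p(m) = 12.375 (+); new bracket [-2.5, -2]
m = -2.25, p(m) = 3.546875 (+); new bracket [-2.25, -2]

-2.25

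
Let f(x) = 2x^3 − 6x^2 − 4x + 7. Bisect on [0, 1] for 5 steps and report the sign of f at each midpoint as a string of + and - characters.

f(0.5) = 3.75 > 0, so the root lies in [0.5, 1]
f(0.75) = 1.46875 > 0, so the root lies in [0.75, 1]
f(0.875) = 0.246094 > 0, so the root lies in [0.875, 1]
f(0.9375) = -0.3755 < 0, so the root lies in [0.875, 0.9375]
f(0.90625) = -0.0641 < 0, so the root lies in [0.875, 0.90625]

+++--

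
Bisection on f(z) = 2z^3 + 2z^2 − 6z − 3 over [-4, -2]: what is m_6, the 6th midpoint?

-2.09375

m = -3, f(m) = -21 (−); new bracket [-3, -2]
m = -2.5, f(m) = -6.75 (−); new bracket [-2.5, -2]
m = -2.25, f(m) = -2.15625 (−); new bracket [-2.25, -2]
m = -2.125, f(m) = -0.4102 (−); new bracket [-2.125, -2]
m = -2.0625, f(m) = 0.3354 (+); new bracket [-2.125, -2.0625]
m = -2.09375, f(m) = -0.027 (−); new bracket [-2.09375, -2.0625]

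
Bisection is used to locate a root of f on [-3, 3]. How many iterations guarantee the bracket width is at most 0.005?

11

Width after n steps is 6/2^n. Need 2^n ≥ 6/0.005 = 1200.
2^10 = 1024 < 1200 ≤ 2^11 = 2048, so n = 11.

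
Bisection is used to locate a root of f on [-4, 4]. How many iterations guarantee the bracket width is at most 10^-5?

20

Width after n steps is 8/2^n. Need 2^n ≥ 8/10^-5 = 800000.
2^19 = 524288 < 800000 ≤ 2^20 = 1048576, so n = 20.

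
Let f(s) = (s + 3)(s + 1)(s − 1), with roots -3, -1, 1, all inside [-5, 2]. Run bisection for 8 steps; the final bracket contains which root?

-3

s = -1.5 gives f = 1.875, positive; keep [-5, -1.5]
s = -3.25 gives f = -2.390625, negative; keep [-3.25, -1.5]
s = -2.375 gives f = 2.900391, positive; keep [-3.25, -2.375]
s = -2.8125 gives f = 1.2957, positive; keep [-3.25, -2.8125]
s = -3.03125 gives f = -0.2559, negative; keep [-3.03125, -2.8125]
s = -2.921875 gives f = 0.5889, positive; keep [-3.03125, -2.921875]
s = -2.9765625 gives f = 0.1842, positive; keep [-3.03125, -2.9765625]
s = -3.00390625 gives f = -0.0313, negative; keep [-3.00390625, -2.9765625]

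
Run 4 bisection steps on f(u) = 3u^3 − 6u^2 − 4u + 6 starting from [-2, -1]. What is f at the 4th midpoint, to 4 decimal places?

-0.1218

u = -1.5 gives f = -11.625, negative; keep [-1.5, -1]
u = -1.25 gives f = -4.234375, negative; keep [-1.25, -1]
u = -1.125 gives f = -1.365234, negative; keep [-1.125, -1]
u = -1.0625 gives f = -0.1218, negative; keep [-1.0625, -1]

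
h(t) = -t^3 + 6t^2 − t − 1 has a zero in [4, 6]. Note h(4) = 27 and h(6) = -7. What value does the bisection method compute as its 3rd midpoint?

5.75

t = 5 gives h = 19, positive; keep [5, 6]
t = 5.5 gives h = 8.625, positive; keep [5.5, 6]
t = 5.75 gives h = 1.515625, positive; keep [5.75, 6]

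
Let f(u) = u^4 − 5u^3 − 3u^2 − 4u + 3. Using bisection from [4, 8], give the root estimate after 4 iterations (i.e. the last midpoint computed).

5.75

f(6) = 87 > 0, so the root lies in [4, 6]
f(5) = -92 < 0, so the root lies in [5, 6]
f(5.5) = -26.5625 < 0, so the root lies in [5.5, 6]
f(5.75) = 23.3945 > 0, so the root lies in [5.5, 5.75]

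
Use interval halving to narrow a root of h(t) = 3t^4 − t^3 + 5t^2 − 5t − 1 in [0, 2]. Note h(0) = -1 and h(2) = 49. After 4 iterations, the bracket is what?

[0.875, 1]

midpoint 1: h = 1 > 0 → [0, 1]
midpoint 0.5: h = -2.1875 < 0 → [0.5, 1]
midpoint 0.75: h = -1.410156 < 0 → [0.75, 1]
midpoint 0.875: h = -0.4583 < 0 → [0.875, 1]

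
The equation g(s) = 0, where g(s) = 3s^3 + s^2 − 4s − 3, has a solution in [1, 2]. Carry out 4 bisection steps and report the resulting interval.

s = 1.5 gives g = 3.375, positive; keep [1, 1.5]
s = 1.25 gives g = -0.578125, negative; keep [1.25, 1.5]
s = 1.375 gives g = 1.189453, positive; keep [1.25, 1.375]
s = 1.3125 gives g = 0.2556, positive; keep [1.25, 1.3125]

[1.25, 1.3125]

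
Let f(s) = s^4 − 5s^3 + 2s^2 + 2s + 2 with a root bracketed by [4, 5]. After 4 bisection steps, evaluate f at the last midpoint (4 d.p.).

f(4.5) = 5.9375 > 0, so the root lies in [4, 4.5]
f(4.25) = -10.949219 < 0, so the root lies in [4.25, 4.5]
f(4.375) = -3.306396 < 0, so the root lies in [4.375, 4.5]
f(4.4375) = 1.1062 > 0, so the root lies in [4.375, 4.4375]

1.1062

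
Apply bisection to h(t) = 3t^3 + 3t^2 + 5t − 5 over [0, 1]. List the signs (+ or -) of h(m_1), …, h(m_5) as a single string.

m = 0.5, h(m) = -1.375 (−); new bracket [0.5, 1]
m = 0.75, h(m) = 1.703125 (+); new bracket [0.5, 0.75]
m = 0.625, h(m) = 0.029297 (+); new bracket [0.5, 0.625]
m = 0.5625, h(m) = -0.7043 (−); new bracket [0.5625, 0.625]
m = 0.59375, h(m) = -0.3457 (−); new bracket [0.59375, 0.625]

-++--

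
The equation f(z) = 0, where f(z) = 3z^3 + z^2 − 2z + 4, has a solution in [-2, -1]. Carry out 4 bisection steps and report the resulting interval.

m = -1.5, f(m) = -0.875 (−); new bracket [-1.5, -1]
m = -1.25, f(m) = 2.203125 (+); new bracket [-1.5, -1.25]
m = -1.375, f(m) = 0.841797 (+); new bracket [-1.5, -1.375]
m = -1.4375, f(m) = 0.03 (+); new bracket [-1.5, -1.4375]

[-1.5, -1.4375]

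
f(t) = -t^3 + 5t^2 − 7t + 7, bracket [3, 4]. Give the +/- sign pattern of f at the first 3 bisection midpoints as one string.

f(3.5) = 0.875 > 0, so the root lies in [3.5, 4]
f(3.75) = -1.671875 < 0, so the root lies in [3.5, 3.75]
f(3.625) = -0.306641 < 0, so the root lies in [3.5, 3.625]

+--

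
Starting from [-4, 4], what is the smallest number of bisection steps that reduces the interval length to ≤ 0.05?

8

Width after n steps is 8/2^n. Need 2^n ≥ 8/0.05 = 160.
2^7 = 128 < 160 ≤ 2^8 = 256, so n = 8.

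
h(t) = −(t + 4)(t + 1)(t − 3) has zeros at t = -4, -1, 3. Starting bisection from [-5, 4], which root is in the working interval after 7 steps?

m = -0.5, h(m) = 6.125 (+); new bracket [-0.5, 4]
m = 1.75, h(m) = 19.765625 (+); new bracket [1.75, 4]
m = 2.875, h(m) = 3.330078 (+); new bracket [2.875, 4]
m = 3.4375, h(m) = -14.4392 (−); new bracket [2.875, 3.4375]
m = 3.15625, h(m) = -4.6474 (−); new bracket [2.875, 3.15625]
m = 3.015625, h(m) = -0.4402 (−); new bracket [2.875, 3.015625]
m = 2.9453125, h(m) = 1.4985 (+); new bracket [2.9453125, 3.015625]

3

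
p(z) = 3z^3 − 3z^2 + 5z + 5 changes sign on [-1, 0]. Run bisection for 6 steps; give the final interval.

m = -0.5, p(m) = 1.375 (+); new bracket [-1, -0.5]
m = -0.75, p(m) = -1.703125 (−); new bracket [-0.75, -0.5]
m = -0.625, p(m) = -0.029297 (−); new bracket [-0.625, -0.5]
m = -0.5625, p(m) = 0.7043 (+); new bracket [-0.625, -0.5625]
m = -0.59375, p(m) = 0.3457 (+); new bracket [-0.625, -0.59375]
m = -0.609375, p(m) = 0.1603 (+); new bracket [-0.625, -0.609375]

[-0.625, -0.609375]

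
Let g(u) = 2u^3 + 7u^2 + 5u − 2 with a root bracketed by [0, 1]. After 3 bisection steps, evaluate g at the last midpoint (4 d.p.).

g(0.5) = 2.5 > 0, so the root lies in [0, 0.5]
g(0.25) = -0.28125 < 0, so the root lies in [0.25, 0.5]
g(0.375) = 0.964844 > 0, so the root lies in [0.25, 0.375]

0.9648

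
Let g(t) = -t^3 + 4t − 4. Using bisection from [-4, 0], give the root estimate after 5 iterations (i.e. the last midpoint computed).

-2.375

g(-2) = -4 < 0, so the root lies in [-4, -2]
g(-3) = 11 > 0, so the root lies in [-3, -2]
g(-2.5) = 1.625 > 0, so the root lies in [-2.5, -2]
g(-2.25) = -1.6094 < 0, so the root lies in [-2.5, -2.25]
g(-2.375) = -0.1035 < 0, so the root lies in [-2.5, -2.375]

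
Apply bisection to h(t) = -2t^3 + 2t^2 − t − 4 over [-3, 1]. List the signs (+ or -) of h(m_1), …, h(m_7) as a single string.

t = -1 gives h = 1, positive; keep [-1, 1]
t = 0 gives h = -4, negative; keep [-1, 0]
t = -0.5 gives h = -2.75, negative; keep [-1, -0.5]
t = -0.75 gives h = -1.2812, negative; keep [-1, -0.75]
t = -0.875 gives h = -0.2539, negative; keep [-1, -0.875]
t = -0.9375 gives h = 0.3433, positive; keep [-0.9375, -0.875]
t = -0.90625 gives h = 0.0374, positive; keep [-0.90625, -0.875]

+----++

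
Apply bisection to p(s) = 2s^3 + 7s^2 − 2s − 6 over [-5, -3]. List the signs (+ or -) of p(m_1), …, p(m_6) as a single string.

s = -4 gives p = -14, negative; keep [-4, -3]
s = -3.5 gives p = 1, positive; keep [-4, -3.5]
s = -3.75 gives p = -5.53125, negative; keep [-3.75, -3.5]
s = -3.625 gives p = -2.0352, negative; keep [-3.625, -3.5]
s = -3.5625 gives p = -0.4614, negative; keep [-3.5625, -3.5]
s = -3.53125 gives p = 0.2831, positive; keep [-3.5625, -3.53125]

-+---+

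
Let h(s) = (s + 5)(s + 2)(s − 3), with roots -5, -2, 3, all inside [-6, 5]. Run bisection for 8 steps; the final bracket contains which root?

3

m = -0.5, h(m) = -23.625 (−); new bracket [-0.5, 5]
m = 2.25, h(m) = -23.109375 (−); new bracket [2.25, 5]
m = 3.625, h(m) = 30.322266 (+); new bracket [2.25, 3.625]
m = 2.9375, h(m) = -2.4495 (−); new bracket [2.9375, 3.625]
m = 3.28125, h(m) = 12.3006 (+); new bracket [2.9375, 3.28125]
m = 3.109375, h(m) = 4.5318 (+); new bracket [2.9375, 3.109375]
m = 3.0234375, h(m) = 0.9447 (+); new bracket [2.9375, 3.0234375]
m = 2.98046875, h(m) = -0.7763 (−); new bracket [2.98046875, 3.0234375]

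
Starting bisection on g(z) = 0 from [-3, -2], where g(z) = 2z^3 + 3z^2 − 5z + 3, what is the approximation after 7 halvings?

-2.6484375

m = -2.5, g(m) = 3 (+); new bracket [-3, -2.5]
m = -2.75, g(m) = -2.15625 (−); new bracket [-2.75, -2.5]
m = -2.625, g(m) = 0.621094 (+); new bracket [-2.75, -2.625]
m = -2.6875, g(m) = -0.7163 (−); new bracket [-2.6875, -2.625]
m = -2.65625, g(m) = -0.035 (−); new bracket [-2.65625, -2.625]
m = -2.640625, g(m) = 0.2962 (+); new bracket [-2.65625, -2.640625]
m = -2.6484375, g(m) = 0.1314 (+); new bracket [-2.65625, -2.6484375]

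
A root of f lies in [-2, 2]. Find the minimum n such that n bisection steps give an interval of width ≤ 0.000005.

Width after n steps is 4/2^n. Need 2^n ≥ 4/0.000005 = 800000.
2^19 = 524288 < 800000 ≤ 2^20 = 1048576, so n = 20.

20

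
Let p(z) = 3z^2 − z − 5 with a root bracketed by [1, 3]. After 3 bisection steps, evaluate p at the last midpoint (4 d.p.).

p(2) = 5 > 0, so the root lies in [1, 2]
p(1.5) = 0.25 > 0, so the root lies in [1, 1.5]
p(1.25) = -1.5625 < 0, so the root lies in [1.25, 1.5]

-1.5625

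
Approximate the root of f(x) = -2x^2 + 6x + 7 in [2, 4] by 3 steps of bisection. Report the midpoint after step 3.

m = 3, f(m) = 7 (+); new bracket [3, 4]
m = 3.5, f(m) = 3.5 (+); new bracket [3.5, 4]
m = 3.75, f(m) = 1.375 (+); new bracket [3.75, 4]

3.75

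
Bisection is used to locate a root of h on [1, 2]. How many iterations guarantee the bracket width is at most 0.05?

Width after n steps is 1/2^n. Need 2^n ≥ 1/0.05 = 20.
2^4 = 16 < 20 ≤ 2^5 = 32, so n = 5.

5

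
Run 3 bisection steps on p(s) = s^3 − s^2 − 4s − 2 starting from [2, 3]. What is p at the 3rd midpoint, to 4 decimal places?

-1.3027

p(2.5) = -2.625 < 0, so the root lies in [2.5, 3]
p(2.75) = 0.234375 > 0, so the root lies in [2.5, 2.75]
p(2.625) = -1.302734 < 0, so the root lies in [2.625, 2.75]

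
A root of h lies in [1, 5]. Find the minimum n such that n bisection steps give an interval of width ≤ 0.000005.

Width after n steps is 4/2^n. Need 2^n ≥ 4/0.000005 = 800000.
2^19 = 524288 < 800000 ≤ 2^20 = 1048576, so n = 20.

20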